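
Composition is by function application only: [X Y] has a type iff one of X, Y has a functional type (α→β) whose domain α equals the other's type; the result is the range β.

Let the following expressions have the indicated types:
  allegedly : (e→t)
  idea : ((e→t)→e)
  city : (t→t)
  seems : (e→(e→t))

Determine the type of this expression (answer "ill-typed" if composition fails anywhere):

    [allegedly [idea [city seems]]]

[city seems]: (t→t) and (e→(e→t)) cannot combine by function application — type clash.

ill-typed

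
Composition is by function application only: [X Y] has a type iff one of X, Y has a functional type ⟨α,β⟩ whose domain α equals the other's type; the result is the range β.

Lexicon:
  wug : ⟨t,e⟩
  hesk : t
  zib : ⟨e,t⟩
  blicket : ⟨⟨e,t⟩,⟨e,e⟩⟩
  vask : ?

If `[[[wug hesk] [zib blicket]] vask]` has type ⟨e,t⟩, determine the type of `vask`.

[[[wug hesk] [zib blicket]] vask] must have type ⟨e,t⟩. The sister [[wug hesk] [zib blicket]] has type e; that is not a function onto ⟨e,t⟩, so vask must be the functor, of type ⟨e,⟨e,t⟩⟩.

⟨e,⟨e,t⟩⟩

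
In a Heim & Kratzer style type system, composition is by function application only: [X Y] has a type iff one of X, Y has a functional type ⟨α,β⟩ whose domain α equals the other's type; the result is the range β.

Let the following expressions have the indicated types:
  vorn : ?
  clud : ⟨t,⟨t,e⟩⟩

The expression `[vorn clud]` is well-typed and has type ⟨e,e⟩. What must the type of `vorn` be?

⟨⟨t,⟨t,e⟩⟩,⟨e,e⟩⟩

[vorn clud] must have type ⟨e,e⟩. The sister clud has type ⟨t,⟨t,e⟩⟩; that is not a function onto ⟨e,e⟩, so vorn must be the functor, of type ⟨⟨t,⟨t,e⟩⟩,⟨e,e⟩⟩.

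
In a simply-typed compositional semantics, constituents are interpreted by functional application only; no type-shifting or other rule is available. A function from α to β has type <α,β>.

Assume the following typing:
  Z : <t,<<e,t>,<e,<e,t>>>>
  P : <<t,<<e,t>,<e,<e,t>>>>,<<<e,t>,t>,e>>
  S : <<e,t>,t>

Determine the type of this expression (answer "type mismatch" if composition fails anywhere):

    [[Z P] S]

[Z P]: <<t,<<e,t>,<e,<e,t>>>>,<<<e,t>,t>,e>> applied to <t,<<e,t>,<e,<e,t>>>> yields <<<e,t>,t>,e>.
[[Z P] S]: <<<e,t>,t>,e> applied to <<e,t>,t> yields e.

e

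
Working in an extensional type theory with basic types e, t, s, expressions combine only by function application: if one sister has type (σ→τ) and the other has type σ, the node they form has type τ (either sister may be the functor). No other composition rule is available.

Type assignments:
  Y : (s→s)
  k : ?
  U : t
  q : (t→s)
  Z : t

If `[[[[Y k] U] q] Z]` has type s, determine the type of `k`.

((s→s)→(t→((t→s)→(t→s))))

At [[[[Y k] U] q] Z] (required: s): Z is t, which is not a function with range s; hence [[[Y k] U] q] is the functor — type (t→s).
At [[[Y k] U] q] (required: (t→s)): q is (t→s), which is not a function with range (t→s); hence [[Y k] U] is the functor — type ((t→s)→(t→s)).
At [[Y k] U] (required: ((t→s)→(t→s))): U is t, which is not a function with range ((t→s)→(t→s)); hence [Y k] is the functor — type (t→((t→s)→(t→s))).
At [Y k] (required: (t→((t→s)→(t→s)))): Y is (s→s), which is not a function with range (t→((t→s)→(t→s))); hence k is the functor — type ((s→s)→(t→((t→s)→(t→s)))).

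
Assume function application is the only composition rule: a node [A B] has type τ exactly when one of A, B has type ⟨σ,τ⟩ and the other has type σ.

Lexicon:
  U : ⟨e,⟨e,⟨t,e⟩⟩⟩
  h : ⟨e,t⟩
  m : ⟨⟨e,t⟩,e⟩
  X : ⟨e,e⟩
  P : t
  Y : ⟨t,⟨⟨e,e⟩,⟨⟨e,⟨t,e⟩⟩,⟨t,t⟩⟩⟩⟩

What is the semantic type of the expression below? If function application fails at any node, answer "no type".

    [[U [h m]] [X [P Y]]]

At [h m], m : ⟨⟨e,t⟩,e⟩ takes h : ⟨e,t⟩, giving e.
At [U [h m]], U : ⟨e,⟨e,⟨t,e⟩⟩⟩ takes [h m] : e, giving ⟨e,⟨t,e⟩⟩.
At [P Y], Y : ⟨t,⟨⟨e,e⟩,⟨⟨e,⟨t,e⟩⟩,⟨t,t⟩⟩⟩⟩ takes P : t, giving ⟨⟨e,e⟩,⟨⟨e,⟨t,e⟩⟩,⟨t,t⟩⟩⟩.
At [X [P Y]], [P Y] : ⟨⟨e,e⟩,⟨⟨e,⟨t,e⟩⟩,⟨t,t⟩⟩⟩ takes X : ⟨e,e⟩, giving ⟨⟨e,⟨t,e⟩⟩,⟨t,t⟩⟩.
At [[U [h m]] [X [P Y]]], [X [P Y]] : ⟨⟨e,⟨t,e⟩⟩,⟨t,t⟩⟩ takes [U [h m]] : ⟨e,⟨t,e⟩⟩, giving ⟨t,t⟩.

⟨t,t⟩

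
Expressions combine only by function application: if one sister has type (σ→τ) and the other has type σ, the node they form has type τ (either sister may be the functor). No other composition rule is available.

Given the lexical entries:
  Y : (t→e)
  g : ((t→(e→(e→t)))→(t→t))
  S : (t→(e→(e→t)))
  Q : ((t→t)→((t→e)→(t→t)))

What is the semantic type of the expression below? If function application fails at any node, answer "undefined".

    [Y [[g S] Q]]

[g S]: functor g : ((t→(e→(e→t)))→(t→t)), argument S : (t→(e→(e→t))); result (t→t).
[[g S] Q]: functor Q : ((t→t)→((t→e)→(t→t))), argument [g S] : (t→t); result ((t→e)→(t→t)).
[Y [[g S] Q]]: functor [[g S] Q] : ((t→e)→(t→t)), argument Y : (t→e); result (t→t).

(t→t)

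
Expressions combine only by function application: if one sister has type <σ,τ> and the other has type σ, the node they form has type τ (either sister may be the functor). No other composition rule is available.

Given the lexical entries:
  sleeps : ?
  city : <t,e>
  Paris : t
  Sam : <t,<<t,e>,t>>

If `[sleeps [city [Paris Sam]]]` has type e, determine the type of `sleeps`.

<t,e>

For [sleeps [city [Paris Sam]]] to have type e with [city [Paris Sam]] of type t, sleeps must be the function: sleeps : <t,e>.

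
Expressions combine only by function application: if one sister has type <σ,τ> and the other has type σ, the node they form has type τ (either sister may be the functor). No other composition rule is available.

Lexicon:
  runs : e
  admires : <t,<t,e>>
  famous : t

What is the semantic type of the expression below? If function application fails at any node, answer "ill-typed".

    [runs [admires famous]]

ill-typed

[admires famous]: admires is <t,<t,e>>, famous is t; result <t,e>.
At [runs [admires famous]]: neither e nor <t,e> can take the other as argument; the node is ill-typed.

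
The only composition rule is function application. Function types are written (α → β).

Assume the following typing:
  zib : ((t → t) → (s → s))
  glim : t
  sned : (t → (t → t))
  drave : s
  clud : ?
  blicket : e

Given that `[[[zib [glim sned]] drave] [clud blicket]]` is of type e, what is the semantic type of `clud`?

(e → (s → e))

For [[[zib [glim sned]] drave] [clud blicket]] to have type e with [[zib [glim sned]] drave] of type s, [clud blicket] must be the function: [clud blicket] : (s → e).
For [clud blicket] to have type (s → e) with blicket of type e, clud must be the function: clud : (e → (s → e)).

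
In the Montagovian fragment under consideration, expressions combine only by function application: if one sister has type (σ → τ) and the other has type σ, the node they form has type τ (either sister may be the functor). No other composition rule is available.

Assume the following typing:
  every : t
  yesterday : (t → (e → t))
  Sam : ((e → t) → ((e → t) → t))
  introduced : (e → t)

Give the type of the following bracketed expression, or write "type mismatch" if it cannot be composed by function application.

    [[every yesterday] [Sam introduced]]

[every yesterday]: yesterday is (t → (e → t)), every is t; result (e → t).
[Sam introduced]: Sam is ((e → t) → ((e → t) → t)), introduced is (e → t); result ((e → t) → t).
[[every yesterday] [Sam introduced]]: [Sam introduced] is ((e → t) → t), [every yesterday] is (e → t); result t.

t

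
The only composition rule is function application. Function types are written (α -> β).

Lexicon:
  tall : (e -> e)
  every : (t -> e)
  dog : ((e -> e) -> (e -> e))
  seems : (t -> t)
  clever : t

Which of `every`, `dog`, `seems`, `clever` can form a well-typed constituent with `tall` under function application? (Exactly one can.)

dog

every : (t -> e) — does not combine with tall.
dog — combines: dog : ((e -> e) -> (e -> e)) takes tall : (e -> e) as argument, giving (e -> e).
seems : (t -> t) — does not combine with tall.
clever : t — does not combine with tall.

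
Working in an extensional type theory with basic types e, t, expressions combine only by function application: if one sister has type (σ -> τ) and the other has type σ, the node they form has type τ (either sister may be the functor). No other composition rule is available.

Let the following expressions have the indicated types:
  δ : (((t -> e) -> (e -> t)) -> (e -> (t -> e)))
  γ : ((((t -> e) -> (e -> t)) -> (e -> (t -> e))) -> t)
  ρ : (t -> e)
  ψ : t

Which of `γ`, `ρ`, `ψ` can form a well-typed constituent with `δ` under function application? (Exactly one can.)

γ

γ — combines: γ : ((((t -> e) -> (e -> t)) -> (e -> (t -> e))) -> t) takes δ : (((t -> e) -> (e -> t)) -> (e -> (t -> e))) as argument, giving t.
ρ : (t -> e) — does not combine with δ.
ψ : t — does not combine with δ.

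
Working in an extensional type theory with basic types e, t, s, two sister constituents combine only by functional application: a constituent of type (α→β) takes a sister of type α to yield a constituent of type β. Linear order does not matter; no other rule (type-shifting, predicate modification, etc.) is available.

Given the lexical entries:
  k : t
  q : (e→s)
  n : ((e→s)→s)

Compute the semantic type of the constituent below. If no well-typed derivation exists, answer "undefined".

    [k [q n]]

undefined

At [q n], n : ((e→s)→s) takes q : (e→s), giving s.
At [k [q n]]: neither t nor s can take the other as argument; the node is ill-typed.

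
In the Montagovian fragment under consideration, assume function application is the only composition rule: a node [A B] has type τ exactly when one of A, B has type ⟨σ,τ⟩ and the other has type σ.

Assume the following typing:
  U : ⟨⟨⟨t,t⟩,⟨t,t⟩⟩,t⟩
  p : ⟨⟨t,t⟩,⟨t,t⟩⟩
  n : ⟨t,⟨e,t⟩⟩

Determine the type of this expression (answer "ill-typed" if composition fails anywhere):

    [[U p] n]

⟨e,t⟩

At [U p], U : ⟨⟨⟨t,t⟩,⟨t,t⟩⟩,t⟩ takes p : ⟨⟨t,t⟩,⟨t,t⟩⟩, giving t.
At [[U p] n], n : ⟨t,⟨e,t⟩⟩ takes [U p] : t, giving ⟨e,t⟩.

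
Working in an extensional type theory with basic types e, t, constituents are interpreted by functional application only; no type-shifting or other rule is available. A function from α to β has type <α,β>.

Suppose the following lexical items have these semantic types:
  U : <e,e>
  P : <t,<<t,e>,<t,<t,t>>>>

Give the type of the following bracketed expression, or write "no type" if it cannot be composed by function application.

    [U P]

no type

At [U P]: neither <e,e> nor <t,<<t,e>,<t,<t,t>>>> can take the other as argument; the node is ill-typed.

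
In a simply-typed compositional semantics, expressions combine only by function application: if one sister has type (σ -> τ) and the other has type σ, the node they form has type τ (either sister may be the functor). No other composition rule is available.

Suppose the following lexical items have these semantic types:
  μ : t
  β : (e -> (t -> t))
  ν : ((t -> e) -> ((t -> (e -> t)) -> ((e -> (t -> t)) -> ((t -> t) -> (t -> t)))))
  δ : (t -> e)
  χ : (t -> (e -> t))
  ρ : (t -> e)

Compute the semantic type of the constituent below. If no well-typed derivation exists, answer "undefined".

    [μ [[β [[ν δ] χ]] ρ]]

[ν δ]: ((t -> e) -> ((t -> (e -> t)) -> ((e -> (t -> t)) -> ((t -> t) -> (t -> t))))) applied to (t -> e) yields ((t -> (e -> t)) -> ((e -> (t -> t)) -> ((t -> t) -> (t -> t)))).
[[ν δ] χ]: ((t -> (e -> t)) -> ((e -> (t -> t)) -> ((t -> t) -> (t -> t)))) applied to (t -> (e -> t)) yields ((e -> (t -> t)) -> ((t -> t) -> (t -> t))).
[β [[ν δ] χ]]: ((e -> (t -> t)) -> ((t -> t) -> (t -> t))) applied to (e -> (t -> t)) yields ((t -> t) -> (t -> t)).
[[β [[ν δ] χ]] ρ]: ((t -> t) -> (t -> t)) and (t -> e) cannot combine by function application — type clash.

undefined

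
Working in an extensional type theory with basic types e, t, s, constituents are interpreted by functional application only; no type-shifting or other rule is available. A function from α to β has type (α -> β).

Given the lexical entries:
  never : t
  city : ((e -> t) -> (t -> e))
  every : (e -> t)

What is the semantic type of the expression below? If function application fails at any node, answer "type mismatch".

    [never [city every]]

e

[city every]: ((e -> t) -> (t -> e)) applied to (e -> t) yields (t -> e).
[never [city every]]: (t -> e) applied to t yields e.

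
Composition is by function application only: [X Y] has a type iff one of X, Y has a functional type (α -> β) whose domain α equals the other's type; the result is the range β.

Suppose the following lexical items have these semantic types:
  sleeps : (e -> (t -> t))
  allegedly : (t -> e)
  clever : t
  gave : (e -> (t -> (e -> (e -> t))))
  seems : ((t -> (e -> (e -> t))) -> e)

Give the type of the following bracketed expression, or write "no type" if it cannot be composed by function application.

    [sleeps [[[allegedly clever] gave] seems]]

(t -> t)

[allegedly clever]: allegedly is (t -> e), clever is t; result e.
[[allegedly clever] gave]: gave is (e -> (t -> (e -> (e -> t)))), [allegedly clever] is e; result (t -> (e -> (e -> t))).
[[[allegedly clever] gave] seems]: seems is ((t -> (e -> (e -> t))) -> e), [[allegedly clever] gave] is (t -> (e -> (e -> t))); result e.
[sleeps [[[allegedly clever] gave] seems]]: sleeps is (e -> (t -> t)), [[[allegedly clever] gave] seems] is e; result (t -> t).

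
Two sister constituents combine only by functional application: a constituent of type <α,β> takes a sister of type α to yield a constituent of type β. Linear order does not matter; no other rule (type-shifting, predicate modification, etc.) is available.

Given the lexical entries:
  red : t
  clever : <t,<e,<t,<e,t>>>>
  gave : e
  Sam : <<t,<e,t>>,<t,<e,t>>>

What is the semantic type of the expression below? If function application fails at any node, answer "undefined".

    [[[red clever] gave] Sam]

[red clever]: <t,<e,<t,<e,t>>>> applied to t yields <e,<t,<e,t>>>.
[[red clever] gave]: <e,<t,<e,t>>> applied to e yields <t,<e,t>>.
[[[red clever] gave] Sam]: <<t,<e,t>>,<t,<e,t>>> applied to <t,<e,t>> yields <t,<e,t>>.

<t,<e,t>>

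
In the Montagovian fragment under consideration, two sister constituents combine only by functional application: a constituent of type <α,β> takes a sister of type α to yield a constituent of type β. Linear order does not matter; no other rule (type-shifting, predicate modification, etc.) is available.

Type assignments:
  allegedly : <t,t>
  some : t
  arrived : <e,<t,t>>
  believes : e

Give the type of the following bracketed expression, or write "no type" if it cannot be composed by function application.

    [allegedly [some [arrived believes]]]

[arrived believes]: functor arrived : <e,<t,t>>, argument believes : e; result <t,t>.
[some [arrived believes]]: functor [arrived believes] : <t,t>, argument some : t; result t.
[allegedly [some [arrived believes]]]: functor allegedly : <t,t>, argument [some [arrived believes]] : t; result t.

t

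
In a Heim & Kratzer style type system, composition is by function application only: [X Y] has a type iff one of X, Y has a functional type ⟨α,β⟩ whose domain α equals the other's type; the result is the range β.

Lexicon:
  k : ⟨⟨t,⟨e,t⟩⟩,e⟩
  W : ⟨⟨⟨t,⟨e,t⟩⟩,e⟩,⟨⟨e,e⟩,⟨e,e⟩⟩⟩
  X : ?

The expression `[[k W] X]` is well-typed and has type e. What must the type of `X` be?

[[k W] X] is required to be e. [k W] : ⟨⟨e,e⟩,⟨e,e⟩⟩ cannot yield e as functor, so X : ⟨⟨⟨e,e⟩,⟨e,e⟩⟩,e⟩.

⟨⟨⟨e,e⟩,⟨e,e⟩⟩,e⟩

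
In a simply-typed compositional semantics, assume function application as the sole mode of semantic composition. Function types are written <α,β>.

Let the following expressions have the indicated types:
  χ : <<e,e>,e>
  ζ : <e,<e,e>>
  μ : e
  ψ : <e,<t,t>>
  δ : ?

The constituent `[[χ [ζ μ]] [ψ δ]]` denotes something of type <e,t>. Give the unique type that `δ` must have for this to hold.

For [[χ [ζ μ]] [ψ δ]] to have type <e,t> with [χ [ζ μ]] of type e, [ψ δ] must be the function: [ψ δ] : <e,<e,t>>.
For [ψ δ] to have type <e,<e,t>> with ψ of type <e,<t,t>>, δ must be the function: δ : <<e,<t,t>>,<e,<e,t>>>.

<<e,<t,t>>,<e,<e,t>>>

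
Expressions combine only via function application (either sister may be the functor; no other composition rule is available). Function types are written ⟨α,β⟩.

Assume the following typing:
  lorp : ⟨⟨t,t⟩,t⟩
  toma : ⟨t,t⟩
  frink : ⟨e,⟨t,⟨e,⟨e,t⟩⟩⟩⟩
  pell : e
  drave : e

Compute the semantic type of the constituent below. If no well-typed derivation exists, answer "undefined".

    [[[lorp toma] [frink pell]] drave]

⟨e,t⟩

[lorp toma]: functor lorp : ⟨⟨t,t⟩,t⟩, argument toma : ⟨t,t⟩; result t.
[frink pell]: functor frink : ⟨e,⟨t,⟨e,⟨e,t⟩⟩⟩⟩, argument pell : e; result ⟨t,⟨e,⟨e,t⟩⟩⟩.
[[lorp toma] [frink pell]]: functor [frink pell] : ⟨t,⟨e,⟨e,t⟩⟩⟩, argument [lorp toma] : t; result ⟨e,⟨e,t⟩⟩.
[[[lorp toma] [frink pell]] drave]: functor [[lorp toma] [frink pell]] : ⟨e,⟨e,t⟩⟩, argument drave : e; result ⟨e,t⟩.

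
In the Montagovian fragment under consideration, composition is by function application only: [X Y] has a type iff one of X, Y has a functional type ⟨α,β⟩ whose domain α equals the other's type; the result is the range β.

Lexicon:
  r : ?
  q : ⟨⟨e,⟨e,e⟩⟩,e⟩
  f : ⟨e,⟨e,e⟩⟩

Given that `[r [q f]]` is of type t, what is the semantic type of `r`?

[r [q f]] is required to be t. [q f] : e cannot yield t as functor, so r : ⟨e,t⟩.

⟨e,t⟩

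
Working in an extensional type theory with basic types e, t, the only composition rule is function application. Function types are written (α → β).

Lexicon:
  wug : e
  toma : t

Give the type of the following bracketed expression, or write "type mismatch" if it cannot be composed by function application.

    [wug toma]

type mismatch

[wug toma]: e and t cannot combine by function application — type clash.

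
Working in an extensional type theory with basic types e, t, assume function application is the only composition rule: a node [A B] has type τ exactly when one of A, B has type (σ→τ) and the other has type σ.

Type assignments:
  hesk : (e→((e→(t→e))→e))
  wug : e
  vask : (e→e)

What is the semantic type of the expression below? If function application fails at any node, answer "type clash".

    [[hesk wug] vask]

[hesk wug]: functor hesk : (e→((e→(t→e))→e)), argument wug : e; result ((e→(t→e))→e).
[[hesk wug] vask]: ((e→(t→e))→e) and (e→e) cannot combine by function application — type clash.

type clash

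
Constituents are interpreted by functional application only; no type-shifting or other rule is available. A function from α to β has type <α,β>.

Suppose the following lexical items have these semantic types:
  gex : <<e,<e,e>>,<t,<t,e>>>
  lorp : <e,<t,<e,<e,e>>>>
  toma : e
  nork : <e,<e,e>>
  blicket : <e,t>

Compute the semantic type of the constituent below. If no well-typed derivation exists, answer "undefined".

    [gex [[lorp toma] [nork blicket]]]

[lorp toma]: functor lorp : <e,<t,<e,<e,e>>>>, argument toma : e; result <t,<e,<e,e>>>.
[nork blicket]: <e,<e,e>> and <e,t> cannot combine by function application — type clash.

undefined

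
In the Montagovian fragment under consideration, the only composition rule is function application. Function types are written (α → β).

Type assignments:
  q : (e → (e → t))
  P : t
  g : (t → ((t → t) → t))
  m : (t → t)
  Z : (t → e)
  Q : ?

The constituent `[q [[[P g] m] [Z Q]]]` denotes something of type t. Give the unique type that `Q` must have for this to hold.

For [q [[[P g] m] [Z Q]]] to have type t with q of type (e → (e → t)), [[[P g] m] [Z Q]] must be the function: [[[P g] m] [Z Q]] : ((e → (e → t)) → t).
For [[[P g] m] [Z Q]] to have type ((e → (e → t)) → t) with [[P g] m] of type t, [Z Q] must be the function: [Z Q] : (t → ((e → (e → t)) → t)).
For [Z Q] to have type (t → ((e → (e → t)) → t)) with Z of type (t → e), Q must be the function: Q : ((t → e) → (t → ((e → (e → t)) → t))).

((t → e) → (t → ((e → (e → t)) → t)))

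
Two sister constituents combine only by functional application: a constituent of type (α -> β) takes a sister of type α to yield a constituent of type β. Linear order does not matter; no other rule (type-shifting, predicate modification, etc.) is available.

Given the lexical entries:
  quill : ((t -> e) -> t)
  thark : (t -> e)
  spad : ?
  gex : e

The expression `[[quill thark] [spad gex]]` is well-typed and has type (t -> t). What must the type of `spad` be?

(e -> (t -> (t -> t)))

For [[quill thark] [spad gex]] to have type (t -> t) with [quill thark] of type t, [spad gex] must be the function: [spad gex] : (t -> (t -> t)).
For [spad gex] to have type (t -> (t -> t)) with gex of type e, spad must be the function: spad : (e -> (t -> (t -> t))).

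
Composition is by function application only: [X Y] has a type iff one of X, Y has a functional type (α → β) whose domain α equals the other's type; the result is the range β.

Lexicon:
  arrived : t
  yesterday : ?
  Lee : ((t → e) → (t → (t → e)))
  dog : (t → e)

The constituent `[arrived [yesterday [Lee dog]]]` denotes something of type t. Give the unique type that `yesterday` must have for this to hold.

[arrived [yesterday [Lee dog]]] is required to be t. arrived : t cannot yield t as functor, so [yesterday [Lee dog]] : (t → t).
[yesterday [Lee dog]] is required to be (t → t). [Lee dog] : (t → (t → e)) cannot yield (t → t) as functor, so yesterday : ((t → (t → e)) → (t → t)).

((t → (t → e)) → (t → t))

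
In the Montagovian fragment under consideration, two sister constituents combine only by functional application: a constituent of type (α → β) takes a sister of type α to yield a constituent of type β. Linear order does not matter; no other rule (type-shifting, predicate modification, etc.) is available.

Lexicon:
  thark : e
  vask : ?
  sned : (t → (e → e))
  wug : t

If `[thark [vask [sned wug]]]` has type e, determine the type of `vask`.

((e → e) → (e → e))

At [thark [vask [sned wug]]] (required: e): thark is e, which is not a function with range e; hence [vask [sned wug]] is the functor — type (e → e).
At [vask [sned wug]] (required: (e → e)): [sned wug] is (e → e), which is not a function with range (e → e); hence vask is the functor — type ((e → e) → (e → e)).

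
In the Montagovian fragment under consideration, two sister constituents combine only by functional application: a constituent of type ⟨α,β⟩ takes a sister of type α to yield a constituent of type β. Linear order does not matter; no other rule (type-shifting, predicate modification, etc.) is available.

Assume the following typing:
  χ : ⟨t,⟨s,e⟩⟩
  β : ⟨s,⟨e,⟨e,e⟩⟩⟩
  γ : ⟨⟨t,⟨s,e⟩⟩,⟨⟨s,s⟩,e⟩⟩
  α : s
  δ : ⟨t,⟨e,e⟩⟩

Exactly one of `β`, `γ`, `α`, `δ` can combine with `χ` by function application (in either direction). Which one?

γ

β : ⟨s,⟨e,⟨e,e⟩⟩⟩ — no; χ wants t, and β wants s.
γ — combines: γ : ⟨⟨t,⟨s,e⟩⟩,⟨⟨s,s⟩,e⟩⟩ takes χ : ⟨t,⟨s,e⟩⟩ as argument, giving ⟨⟨s,s⟩,e⟩.
α : s — no; χ wants t, and α wants nothing (atomic).
δ : ⟨t,⟨e,e⟩⟩ — no; χ wants t, and δ wants t.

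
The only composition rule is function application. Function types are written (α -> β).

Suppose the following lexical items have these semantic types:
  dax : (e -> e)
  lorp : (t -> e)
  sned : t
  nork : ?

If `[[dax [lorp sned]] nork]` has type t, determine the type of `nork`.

[[dax [lorp sned]] nork] must have type t. The sister [dax [lorp sned]] has type e; that is not a function onto t, so nork must be the functor, of type (e -> t).

(e -> t)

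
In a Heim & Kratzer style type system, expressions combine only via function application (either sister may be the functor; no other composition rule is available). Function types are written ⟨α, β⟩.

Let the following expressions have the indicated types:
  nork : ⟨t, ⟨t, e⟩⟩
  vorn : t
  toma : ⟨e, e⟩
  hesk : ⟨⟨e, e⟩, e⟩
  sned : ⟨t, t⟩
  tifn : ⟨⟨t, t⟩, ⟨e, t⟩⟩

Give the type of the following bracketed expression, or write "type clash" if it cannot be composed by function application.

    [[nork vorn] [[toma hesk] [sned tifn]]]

[nork vorn]: nork is ⟨t, ⟨t, e⟩⟩, vorn is t; result ⟨t, e⟩.
[toma hesk]: hesk is ⟨⟨e, e⟩, e⟩, toma is ⟨e, e⟩; result e.
[sned tifn]: tifn is ⟨⟨t, t⟩, ⟨e, t⟩⟩, sned is ⟨t, t⟩; result ⟨e, t⟩.
[[toma hesk] [sned tifn]]: [sned tifn] is ⟨e, t⟩, [toma hesk] is e; result t.
[[nork vorn] [[toma hesk] [sned tifn]]]: [nork vorn] is ⟨t, e⟩, [[toma hesk] [sned tifn]] is t; result e.

e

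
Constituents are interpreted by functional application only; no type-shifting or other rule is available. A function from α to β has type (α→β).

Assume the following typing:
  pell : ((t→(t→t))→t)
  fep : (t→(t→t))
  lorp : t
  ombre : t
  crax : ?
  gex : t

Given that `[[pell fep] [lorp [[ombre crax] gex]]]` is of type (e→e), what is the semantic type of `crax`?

(t→(t→(t→(t→(e→e)))))

[[pell fep] [lorp [[ombre crax] gex]]] is required to be (e→e). [pell fep] : t cannot yield (e→e) as functor, so [lorp [[ombre crax] gex]] : (t→(e→e)).
[lorp [[ombre crax] gex]] is required to be (t→(e→e)). lorp : t cannot yield (t→(e→e)) as functor, so [[ombre crax] gex] : (t→(t→(e→e))).
[[ombre crax] gex] is required to be (t→(t→(e→e))). gex : t cannot yield (t→(t→(e→e))) as functor, so [ombre crax] : (t→(t→(t→(e→e)))).
[ombre crax] is required to be (t→(t→(t→(e→e)))). ombre : t cannot yield (t→(t→(t→(e→e)))) as functor, so crax : (t→(t→(t→(t→(e→e))))).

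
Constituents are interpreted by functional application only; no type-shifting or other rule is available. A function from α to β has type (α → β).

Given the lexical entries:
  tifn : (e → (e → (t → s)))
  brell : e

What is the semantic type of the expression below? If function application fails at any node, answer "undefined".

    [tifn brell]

(e → (t → s))

[tifn brell]: tifn is (e → (e → (t → s))), brell is e; result (e → (t → s)).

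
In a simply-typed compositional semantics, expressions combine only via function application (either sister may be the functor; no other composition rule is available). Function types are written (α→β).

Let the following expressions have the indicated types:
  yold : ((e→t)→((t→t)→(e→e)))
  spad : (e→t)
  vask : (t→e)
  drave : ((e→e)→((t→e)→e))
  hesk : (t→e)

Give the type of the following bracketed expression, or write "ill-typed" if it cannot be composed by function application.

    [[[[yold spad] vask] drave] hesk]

ill-typed

At [yold spad], yold : ((e→t)→((t→t)→(e→e))) takes spad : (e→t), giving ((t→t)→(e→e)).
At [[yold spad] vask]: neither ((t→t)→(e→e)) nor (t→e) can take the other as argument; the node is ill-typed.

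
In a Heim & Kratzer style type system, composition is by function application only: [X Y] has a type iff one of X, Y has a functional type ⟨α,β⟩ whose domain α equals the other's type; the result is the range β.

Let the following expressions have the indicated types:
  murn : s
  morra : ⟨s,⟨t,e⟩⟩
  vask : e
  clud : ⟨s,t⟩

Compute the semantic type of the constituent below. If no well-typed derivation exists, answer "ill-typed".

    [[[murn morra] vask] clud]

ill-typed

[murn morra]: functor morra : ⟨s,⟨t,e⟩⟩, argument murn : s; result ⟨t,e⟩.
[[murn morra] vask]: ⟨t,e⟩ and e cannot combine by function application — type clash.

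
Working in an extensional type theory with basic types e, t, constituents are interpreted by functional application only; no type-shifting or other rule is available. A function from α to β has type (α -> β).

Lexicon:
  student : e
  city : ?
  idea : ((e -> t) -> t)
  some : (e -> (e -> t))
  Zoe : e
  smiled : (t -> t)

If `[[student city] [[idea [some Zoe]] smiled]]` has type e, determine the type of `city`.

(e -> (t -> e))

At [[student city] [[idea [some Zoe]] smiled]] (required: e): [[idea [some Zoe]] smiled] is t, which is not a function with range e; hence [student city] is the functor — type (t -> e).
At [student city] (required: (t -> e)): student is e, which is not a function with range (t -> e); hence city is the functor — type (e -> (t -> e)).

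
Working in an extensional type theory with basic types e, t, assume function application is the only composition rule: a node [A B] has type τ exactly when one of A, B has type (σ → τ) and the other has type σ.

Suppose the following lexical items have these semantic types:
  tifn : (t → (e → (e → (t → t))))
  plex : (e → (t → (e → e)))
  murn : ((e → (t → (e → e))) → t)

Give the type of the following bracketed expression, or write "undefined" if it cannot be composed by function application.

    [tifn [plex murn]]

(e → (e → (t → t)))

At [plex murn], murn : ((e → (t → (e → e))) → t) takes plex : (e → (t → (e → e))), giving t.
At [tifn [plex murn]], tifn : (t → (e → (e → (t → t)))) takes [plex murn] : t, giving (e → (e → (t → t))).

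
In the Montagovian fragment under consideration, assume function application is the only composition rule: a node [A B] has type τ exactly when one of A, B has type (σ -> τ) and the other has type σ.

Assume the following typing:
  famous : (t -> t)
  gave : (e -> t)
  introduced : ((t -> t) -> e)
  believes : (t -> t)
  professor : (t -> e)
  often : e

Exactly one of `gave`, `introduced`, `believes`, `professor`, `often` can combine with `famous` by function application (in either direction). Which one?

gave : (e -> t) — does not combine with famous.
introduced — combines: introduced : ((t -> t) -> e) takes famous : (t -> t) as argument, giving e.
believes : (t -> t) — does not combine with famous.
professor : (t -> e) — does not combine with famous.
often : e — does not combine with famous.

introduced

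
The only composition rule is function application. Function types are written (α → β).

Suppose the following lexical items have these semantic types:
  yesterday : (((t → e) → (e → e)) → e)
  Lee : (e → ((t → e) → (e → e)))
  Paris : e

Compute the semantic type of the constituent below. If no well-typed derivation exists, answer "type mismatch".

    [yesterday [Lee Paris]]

At [Lee Paris], Lee : (e → ((t → e) → (e → e))) takes Paris : e, giving ((t → e) → (e → e)).
At [yesterday [Lee Paris]], yesterday : (((t → e) → (e → e)) → e) takes [Lee Paris] : ((t → e) → (e → e)), giving e.

e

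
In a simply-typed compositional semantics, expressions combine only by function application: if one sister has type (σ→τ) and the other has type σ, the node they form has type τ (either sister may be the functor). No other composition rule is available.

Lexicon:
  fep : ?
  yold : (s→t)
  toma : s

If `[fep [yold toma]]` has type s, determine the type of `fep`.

(t→s)

[fep [yold toma]] is required to be s. [yold toma] : t cannot yield s as functor, so fep : (t→s).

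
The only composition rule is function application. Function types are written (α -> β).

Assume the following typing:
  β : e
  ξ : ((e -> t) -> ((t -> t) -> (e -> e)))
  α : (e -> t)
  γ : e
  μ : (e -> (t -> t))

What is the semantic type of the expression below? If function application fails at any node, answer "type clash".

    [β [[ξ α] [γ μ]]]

e

[ξ α]: ((e -> t) -> ((t -> t) -> (e -> e))) applied to (e -> t) yields ((t -> t) -> (e -> e)).
[γ μ]: (e -> (t -> t)) applied to e yields (t -> t).
[[ξ α] [γ μ]]: ((t -> t) -> (e -> e)) applied to (t -> t) yields (e -> e).
[β [[ξ α] [γ μ]]]: (e -> e) applied to e yields e.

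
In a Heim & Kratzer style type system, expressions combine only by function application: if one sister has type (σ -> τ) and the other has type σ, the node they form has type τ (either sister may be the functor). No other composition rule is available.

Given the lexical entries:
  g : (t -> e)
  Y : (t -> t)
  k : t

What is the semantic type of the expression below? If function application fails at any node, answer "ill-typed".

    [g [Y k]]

e

At [Y k], Y : (t -> t) takes k : t, giving t.
At [g [Y k]], g : (t -> e) takes [Y k] : t, giving e.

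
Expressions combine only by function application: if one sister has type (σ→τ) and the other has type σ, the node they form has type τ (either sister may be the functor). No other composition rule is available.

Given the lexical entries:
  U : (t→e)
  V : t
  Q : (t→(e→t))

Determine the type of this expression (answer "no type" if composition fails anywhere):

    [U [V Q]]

[V Q]: Q is (t→(e→t)), V is t; result (e→t).
[U [V Q]]: (t→e) with (e→t) — neither is a function whose domain matches the other; composition fails here.

no type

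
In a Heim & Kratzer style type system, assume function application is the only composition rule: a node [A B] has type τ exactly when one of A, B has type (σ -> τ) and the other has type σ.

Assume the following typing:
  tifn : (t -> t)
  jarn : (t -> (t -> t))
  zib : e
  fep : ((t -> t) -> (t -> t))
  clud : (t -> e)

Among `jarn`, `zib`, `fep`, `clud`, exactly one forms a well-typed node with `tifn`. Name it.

fep

jarn : (t -> (t -> t)) — tifn needs t; jarn needs t; neither fits.
zib : e — tifn needs t; zib needs nothing (atomic); neither fits.
fep — combines: fep : ((t -> t) -> (t -> t)) takes tifn : (t -> t) as argument, giving (t -> t).
clud : (t -> e) — tifn needs t; clud needs t; neither fits.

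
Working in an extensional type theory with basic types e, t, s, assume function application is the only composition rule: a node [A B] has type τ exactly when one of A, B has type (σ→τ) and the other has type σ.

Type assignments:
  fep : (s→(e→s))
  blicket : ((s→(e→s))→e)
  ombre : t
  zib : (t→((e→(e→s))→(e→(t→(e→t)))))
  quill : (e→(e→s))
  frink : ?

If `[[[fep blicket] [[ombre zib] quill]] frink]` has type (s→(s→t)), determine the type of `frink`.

[[[fep blicket] [[ombre zib] quill]] frink] must have type (s→(s→t)). The sister [[fep blicket] [[ombre zib] quill]] has type (t→(e→t)); that is not a function onto (s→(s→t)), so frink must be the functor, of type ((t→(e→t))→(s→(s→t))).

((t→(e→t))→(s→(s→t)))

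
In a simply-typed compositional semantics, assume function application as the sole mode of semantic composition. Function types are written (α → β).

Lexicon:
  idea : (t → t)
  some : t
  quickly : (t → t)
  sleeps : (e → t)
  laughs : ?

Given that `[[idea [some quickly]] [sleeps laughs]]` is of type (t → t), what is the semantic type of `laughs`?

[[idea [some quickly]] [sleeps laughs]] is required to be (t → t). [idea [some quickly]] : t cannot yield (t → t) as functor, so [sleeps laughs] : (t → (t → t)).
[sleeps laughs] is required to be (t → (t → t)). sleeps : (e → t) cannot yield (t → (t → t)) as functor, so laughs : ((e → t) → (t → (t → t))).

((e → t) → (t → (t → t)))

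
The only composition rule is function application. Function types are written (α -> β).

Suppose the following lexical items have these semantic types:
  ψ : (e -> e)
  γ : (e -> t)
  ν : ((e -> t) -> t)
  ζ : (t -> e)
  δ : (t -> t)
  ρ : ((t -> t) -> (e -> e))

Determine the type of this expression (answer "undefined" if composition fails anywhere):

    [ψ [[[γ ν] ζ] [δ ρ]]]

[γ ν]: functor ν : ((e -> t) -> t), argument γ : (e -> t); result t.
[[γ ν] ζ]: functor ζ : (t -> e), argument [γ ν] : t; result e.
[δ ρ]: functor ρ : ((t -> t) -> (e -> e)), argument δ : (t -> t); result (e -> e).
[[[γ ν] ζ] [δ ρ]]: functor [δ ρ] : (e -> e), argument [[γ ν] ζ] : e; result e.
[ψ [[[γ ν] ζ] [δ ρ]]]: functor ψ : (e -> e), argument [[[γ ν] ζ] [δ ρ]] : e; result e.

e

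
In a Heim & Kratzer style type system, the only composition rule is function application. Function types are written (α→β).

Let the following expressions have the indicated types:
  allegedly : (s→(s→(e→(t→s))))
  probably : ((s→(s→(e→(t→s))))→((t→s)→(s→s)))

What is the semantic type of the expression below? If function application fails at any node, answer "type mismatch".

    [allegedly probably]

((t→s)→(s→s))

[allegedly probably] — probably of type ((s→(s→(e→(t→s))))→((t→s)→(s→s))) combines with allegedly of type (s→(s→(e→(t→s)))): type ((t→s)→(s→s)).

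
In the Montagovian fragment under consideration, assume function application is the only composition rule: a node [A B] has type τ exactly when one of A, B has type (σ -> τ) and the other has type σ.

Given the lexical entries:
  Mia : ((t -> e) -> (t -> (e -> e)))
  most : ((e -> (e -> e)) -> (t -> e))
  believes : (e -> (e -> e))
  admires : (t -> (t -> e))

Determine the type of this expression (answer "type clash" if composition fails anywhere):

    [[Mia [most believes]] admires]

[most believes]: most is ((e -> (e -> e)) -> (t -> e)), believes is (e -> (e -> e)); result (t -> e).
[Mia [most believes]]: Mia is ((t -> e) -> (t -> (e -> e))), [most believes] is (t -> e); result (t -> (e -> e)).
[[Mia [most believes]] admires]: (t -> (e -> e)) and (t -> (t -> e)) cannot combine by function application — type clash.

type clash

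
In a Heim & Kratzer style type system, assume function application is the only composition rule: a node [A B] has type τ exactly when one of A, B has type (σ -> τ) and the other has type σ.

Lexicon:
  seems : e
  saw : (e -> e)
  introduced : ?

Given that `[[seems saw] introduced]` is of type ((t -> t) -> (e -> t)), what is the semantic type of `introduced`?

For [[seems saw] introduced] to have type ((t -> t) -> (e -> t)) with [seems saw] of type e, introduced must be the function: introduced : (e -> ((t -> t) -> (e -> t))).

(e -> ((t -> t) -> (e -> t)))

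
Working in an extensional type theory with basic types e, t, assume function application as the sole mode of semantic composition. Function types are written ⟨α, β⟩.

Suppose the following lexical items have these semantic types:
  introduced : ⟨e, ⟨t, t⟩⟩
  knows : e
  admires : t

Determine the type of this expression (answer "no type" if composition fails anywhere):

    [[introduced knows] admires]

t

At [introduced knows], introduced : ⟨e, ⟨t, t⟩⟩ takes knows : e, giving ⟨t, t⟩.
At [[introduced knows] admires], [introduced knows] : ⟨t, t⟩ takes admires : t, giving t.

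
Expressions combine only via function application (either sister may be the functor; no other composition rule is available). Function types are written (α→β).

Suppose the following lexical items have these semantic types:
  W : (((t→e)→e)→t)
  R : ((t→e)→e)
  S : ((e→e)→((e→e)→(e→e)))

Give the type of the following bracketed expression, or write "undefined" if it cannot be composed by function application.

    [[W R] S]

undefined

[W R]: (((t→e)→e)→t) applied to ((t→e)→e) yields t.
[[W R] S]: t with ((e→e)→((e→e)→(e→e))) — neither is a function whose domain matches the other; composition fails here.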